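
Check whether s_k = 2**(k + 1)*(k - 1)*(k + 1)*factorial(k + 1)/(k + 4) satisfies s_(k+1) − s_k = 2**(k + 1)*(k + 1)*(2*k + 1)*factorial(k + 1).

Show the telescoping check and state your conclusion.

Invalid: residual -6*2**k*(2*k**3 + 11*k**2 + 12*k + 5)*factorial(k + 1)/((k + 4)*(k + 5)) ≠ 0.

s_(k+1) = 2**(k + 2)*k*(k + 2)*factorial(k + 2)/(k + 5)
s_(k+1) − s_k = 2**(k + 1)*(2*k**4 + 15*k**3 + 35*k**2 + 33*k + 5)*factorial(k + 1)/((k + 4)*(k + 5))
(s_(k+1) − s_k) − t_k = -6*2**k*(2*k**3 + 11*k**2 + 12*k + 5)*factorial(k + 1)/((k + 4)*(k + 5))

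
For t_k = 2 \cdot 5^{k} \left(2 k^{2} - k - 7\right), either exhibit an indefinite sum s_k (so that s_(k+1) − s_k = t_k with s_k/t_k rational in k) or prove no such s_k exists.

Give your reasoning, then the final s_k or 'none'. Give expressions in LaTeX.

Ratio r(k) = 5*(2*k**2 + 3*k - 6)/(2*k**2 - k - 7).
Take A(k)=5, B(k)=1, C(k)=k**2 - k/2 - 7/2.
Need (5)·f(k+1) − (1)·f(k) = k**2 - k/2 - 7/2.
From deg A=0, deg B=0, deg C=2: d=2.
A polynomial solution: f(k) = (k**2 - 3*k - 1)/4.
So s_k = (B(k−1)f/C)·t_k = ((k**2 - 3*k - 1)/(2*(2*k**2 - k - 7)))·t_k = 5**k*(k**2 - 3*k - 1).
Δs = 2*5**k*(2*k**2 - k - 7), as required.

s_k = 5^{k} \left(k^{2} - 3 k - 1\right)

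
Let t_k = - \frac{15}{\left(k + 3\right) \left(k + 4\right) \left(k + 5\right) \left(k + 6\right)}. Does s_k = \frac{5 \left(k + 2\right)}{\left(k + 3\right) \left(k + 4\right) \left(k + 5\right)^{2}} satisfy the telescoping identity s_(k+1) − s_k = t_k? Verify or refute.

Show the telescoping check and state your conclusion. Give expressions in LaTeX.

s_(k+1) = 5*(k + 3)/((k + 4)*(k + 5)*(k + 6)**2)
s_(k+1) − s_k = 5*(-(k + 2)*(k + 6)**2 + (k + 3)**2*(k + 5))/((k + 3)*(k + 4)*(k + 5)**2*(k + 6)**2)
(s_(k+1) − s_k) − t_k = 15*(4*k + 21)/(k**6 + 29*k**5 + 347*k**4 + 2191*k**3 + 7692*k**2 + 14220*k + 10800)

Invalid: residual \frac{15 \left(4 k + 21\right)}{k^{6} + 29 k^{5} + 347 k^{4} + 2191 k^{3} + 7692 k^{2} + 14220 k + 10800} ≠ 0.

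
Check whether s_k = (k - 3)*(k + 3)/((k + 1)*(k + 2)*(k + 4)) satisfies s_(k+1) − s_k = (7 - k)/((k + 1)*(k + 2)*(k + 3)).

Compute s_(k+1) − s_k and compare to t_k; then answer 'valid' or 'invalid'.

s_(k+1) = (k - 2)*(k + 4)/((k + 2)*(k + 3)*(k + 5))
s_(k+1) − s_k = (-k**3 + 40*k + 103)/(k**5 + 15*k**4 + 85*k**3 + 225*k**2 + 274*k + 120)
(s_(k+1) − s_k) − t_k = (2*k**2 - 3*k - 37)/(k**5 + 15*k**4 + 85*k**3 + 225*k**2 + 274*k + 120)

Invalid: residual (2*k**2 - 3*k - 37)/(k**5 + 15*k**4 + 85*k**3 + 225*k**2 + 274*k + 120) ≠ 0.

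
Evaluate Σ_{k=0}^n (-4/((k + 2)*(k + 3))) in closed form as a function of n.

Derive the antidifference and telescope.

S(n) = 2*(-n - 1)/(n + 3)

The ratio is (k + 2)/(k + 4).
Take A(k)=k + 2, B(k)=k + 4, C(k)=1.
Need (k + 2)·f(k+1) − (k + 3)·f(k) = 1.
Degrees (1,1,0) ⇒ d ≤ 1.
Match coefficients ⇒ f(k) = k/2.
Then R = B(k−1)f/C = k*(k + 3)/2, so s_k = R(k)·t_k = -2*k/(k + 2).
s_(k+1) − s_k = -4/(k**2 + 5*k + 6) = t_k.
Σ_(k=0)^n t_k = s_(n+1) − s_(0) = (2*(-n - 1)/(n + 3)) − (0), i.e. 2*(-n - 1)/(n + 3).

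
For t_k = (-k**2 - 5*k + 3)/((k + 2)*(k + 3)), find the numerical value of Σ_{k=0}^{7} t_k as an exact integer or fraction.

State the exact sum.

Step 1: r(k) = (k + 2)*(5*k + (k + 1)**2 + 2)/((k + 4)*(k**2 + 5*k - 3)).
So A=k + 2 and B=k + 4, with C=k**2 + 5*k - 3.
Solve (k + 2)·f(k+1) − (k + 3)·f(k) = k**2 + 5*k - 3.
From deg A=1, deg B=1, deg C=2: d=2.
Match coefficients ⇒ f(k) = k*(2*k - 5)/2.
R(k) = B(k−1)·f(k)/C(k) = k*(k + 3)*(2*k - 5)/(2*(k**2 + 5*k - 3)); s_k = R·t_k = k*(5 - 2*k)/(2*(k + 2)).
Δs = (-k**2 - 5*k + 3)/(k**2 + 5*k + 6), as required.
Σ_(k=0)^(7) t_k = s_(8) − s_(0) = -22/5 − (0) = -22/5.

Σ = -22/5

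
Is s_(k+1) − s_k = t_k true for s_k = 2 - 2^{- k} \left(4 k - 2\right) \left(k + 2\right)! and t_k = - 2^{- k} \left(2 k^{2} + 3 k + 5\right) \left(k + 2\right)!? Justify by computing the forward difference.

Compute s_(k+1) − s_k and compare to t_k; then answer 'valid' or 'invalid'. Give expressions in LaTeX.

valid (s_(k+1) − s_k reduces to t_k)

s_(k+1) = -2**(-k - 1)*(4*k + 2)*factorial(k + 3) + 2
s_(k+1) − s_k = -(2*k**2 + 3*k + 5)*factorial(k + 2)/2**k
(s_(k+1) − s_k) − t_k = 0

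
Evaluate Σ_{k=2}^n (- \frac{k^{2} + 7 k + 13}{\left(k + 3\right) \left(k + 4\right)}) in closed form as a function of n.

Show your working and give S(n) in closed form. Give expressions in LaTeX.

S(n) = \frac{- 5 n^{2} - 16 n + 21}{5 \left(n + 4\right)}

Ratio r(k) = (k + 3)*(7*k + (k + 1)**2 + 20)/((k + 5)*(k**2 + 7*k + 13)).
Factor: A=k + 3; B=k + 5; C=k**2 + 7*k + 13.
Need (k + 3)·f(k+1) − (k + 4)·f(k) = k**2 + 7*k + 13.
Bound: deg f ≤ 2.
A polynomial solution: f(k) = k*(3*k + 10)/3.
Certificate R = B(k−1)f/C = k*(k + 4)*(3*k + 10)/(3*(k**2 + 7*k + 13)) gives s_k = k*(-3*k - 10)/(3*(k + 3)).
s_(k+1) − s_k = (-k**2 - 7*k - 13)/(k**2 + 7*k + 12) = t_k.
Telescope: S(n) = s_(n+1) − s_(2) = (-3*n**2 - 16*n - 13)/(3*(n + 4)) − (-32/15) = (-5*n**2 - 16*n + 21)/(5*(n + 4)).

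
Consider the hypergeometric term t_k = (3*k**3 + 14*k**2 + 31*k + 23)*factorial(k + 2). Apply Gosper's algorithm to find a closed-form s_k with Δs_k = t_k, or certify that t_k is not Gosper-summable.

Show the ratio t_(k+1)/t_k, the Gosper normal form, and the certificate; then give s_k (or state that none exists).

Ratio r(k) = (3*k**4 + 32*k**3 + 137*k**2 + 275*k + 213)/(3*k**3 + 14*k**2 + 31*k + 23).
Factor: A=k + 3; B=1; C=k**3 + 14*k**2/3 + 31*k/3 + 23/3.
Set up (k + 3)·f(k+1) − (1)·f(k) − (k**3 + 14*k**2/3 + 31*k/3 + 23/3) = 0.
d = 2 from the (1,0,3) case.
Solving with deg f ≤ 2: f(k) = (3*k**2 + 2*k + 4)/3.
R(k) = B(k−1)·f(k)/C(k) = (3*k**2 + 2*k + 4)/(3*k**3 + 14*k**2 + 31*k + 23); s_k = R·t_k = (3*k**2 + 2*k + 4)*factorial(k + 2).
s_(k+1) − s_k = (3*k**3 + 14*k**2 + 31*k + 23)*factorial(k + 2) = t_k.

s_k = (3*k**2 + 2*k + 4)*factorial(k + 2)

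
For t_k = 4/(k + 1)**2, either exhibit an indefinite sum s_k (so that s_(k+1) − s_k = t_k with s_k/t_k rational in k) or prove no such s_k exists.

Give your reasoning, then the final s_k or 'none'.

none (Gosper's algorithm certifies no s_k)

Compute t_(k+1)/t_k: get (k + 1)**2/(k + 2)**2.
Normal form (A,B,C) = (k**2 + 2*k + 1, k**2 + 4*k + 4, 1).
Key eq: (k**2 + 2*k + 1)·f(k+1) = (k**2 + 2*k + 1)·f(k) + (1).
Bound: deg f ≤ 0.
Put f(k) = c0: A·f(k+1) − B(k−1)·f(k) − C = -1; need -1 = 0 — inconsistent ⇒ no f, not summable.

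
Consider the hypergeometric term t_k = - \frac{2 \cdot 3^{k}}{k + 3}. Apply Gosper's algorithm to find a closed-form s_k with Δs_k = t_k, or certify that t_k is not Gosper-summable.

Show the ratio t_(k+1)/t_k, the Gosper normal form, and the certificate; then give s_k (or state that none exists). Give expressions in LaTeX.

not Gosper-summable; s_k does not exist

r(k) = 3*(k + 3)/(k + 4) after simplifying.
Factor: A=3*k + 9; B=k + 4; C=1.
Set up (3*k + 9)·f(k+1) − (k + 3)·f(k) − (1) = 0.
Bound: deg f ≤ -1.
deg f ≤ -1 is impossible — no certificate.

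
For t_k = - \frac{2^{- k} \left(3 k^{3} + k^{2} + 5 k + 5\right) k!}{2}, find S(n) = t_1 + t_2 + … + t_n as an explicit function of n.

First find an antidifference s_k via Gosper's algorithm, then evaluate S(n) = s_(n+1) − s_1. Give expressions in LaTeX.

S(n) = 2^{- n - 1} \left(- 3 \cdot 2^{n} - 3 n^{3} n! - 7 n^{2} n! - n n! + 3 n!\right)

Step 1: r(k) = (k + 1)*(5*k + 3*(k + 1)**3 + (k + 1)**2 + 10)/(2*(3*k**3 + k**2 + 5*k + 5)).
A = k/2 + 1/2, B = 1, C = k**3 + k**2/3 + 5*k/3 + 5/3.
f must satisfy (k/2 + 1/2)·f(k+1) − (1)·f(k) = k**3 + k**2/3 + 5*k/3 + 5/3.
deg f ≤ 2 (via 1,0,3).
Match coefficients ⇒ f(k) = 2*(3*k**2 - 2*k - 4)/3.
R(k) = B(k−1)·f(k)/C(k) = 2*(3*k**2 - 2*k - 4)/(3*k**3 + k**2 + 5*k + 5); s_k = R·t_k = (-3*k**2 + 2*k + 4)*factorial(k)/2**k.
s_(k+1) − s_k = -(3*k**3 + k**2 + 5*k + 5)*factorial(k)/(2*2**k) = t_k.
Telescope: S(n) = s_(n+1) − s_(1) = -2**(-n - 1)*(3*n**2 + 4*n - 3)*factorial(n + 1) − (3/2) = 2**(-n - 1)*(-3*2**n - 3*n**3*factorial(n) - 7*n**2*factorial(n) - n*factorial(n) + 3*factorial(n)).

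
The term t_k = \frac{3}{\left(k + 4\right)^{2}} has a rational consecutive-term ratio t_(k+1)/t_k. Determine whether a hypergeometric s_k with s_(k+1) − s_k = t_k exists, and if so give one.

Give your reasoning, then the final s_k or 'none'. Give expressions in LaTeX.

not Gosper-summable; s_k does not exist

The ratio is (k + 4)**2/(k + 5)**2.
Factor: A=k**2 + 8*k + 16; B=k**2 + 10*k + 25; C=1.
Need (k**2 + 8*k + 16)·f(k+1) − (k**2 + 8*k + 16)·f(k) = 1.
d = 0 from the (2,2,0) case.
Generic f = c0 gives residual -1; -1 = 0 cannot hold, so t_k is not Gosper-summable.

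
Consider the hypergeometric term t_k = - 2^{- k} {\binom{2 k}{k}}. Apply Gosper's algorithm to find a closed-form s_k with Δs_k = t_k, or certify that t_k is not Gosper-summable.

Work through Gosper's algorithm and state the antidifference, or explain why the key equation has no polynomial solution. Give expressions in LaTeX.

r(k) = (2*k + 1)/(k + 1) after simplifying.
Factor: A=2*k + 1; B=k + 1; C=1.
Need (2*k + 1)·f(k+1) − (k)·f(k) = 1.
d = -1 from the (1,1,0) case.
d = -1 < 0 ⇒ no nonzero polynomial f; not summable.

no hypergeometric antidifference exists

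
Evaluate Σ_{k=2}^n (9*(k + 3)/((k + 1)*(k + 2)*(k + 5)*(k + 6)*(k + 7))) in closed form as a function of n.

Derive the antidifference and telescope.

Ratio r(k) = (k + 1)*(k + 4)*(k + 5)/((k + 3)**2*(k + 8)).
Normal form (A,B,C) = (k + 1, k + 8, k**3 + 10*k**2 + 33*k + 36).
f must satisfy (k + 1)·f(k+1) − (k + 7)·f(k) = k**3 + 10*k**2 + 33*k + 36.
Bound: deg f ≤ 6.
A polynomial solution: f(k) = k*(k + 2)*(k + 3)*(k + 4)*(k**2 + 12*k + 41)/90.
Certificate R = B(k−1)f/C = k*(k + 2)*(k + 7)*(k**2 + 12*k + 41)/(90*(k + 3)) gives s_k = k*(k**2 + 12*k + 41)/(10*(k**3 + 12*k**2 + 41*k + 30)).
Verify: 9*(k + 3)/(k**5 + 21*k**4 + 163*k**3 + 567*k**2 + 844*k + 420) matches t_k.
Evaluate: s_(n+1) = (n**3 + 15*n**2 + 68*n + 54)/(10*(n**3 + 15*n**2 + 68*n + 84)); subtract s_(2) = 23/280 ⇒ S(n) = (n**3 + 15*n**2 + 68*n - 84)/(56*(n**3 + 15*n**2 + 68*n + 84)).

S(n) = (n**3 + 15*n**2 + 68*n - 84)/(56*(n**3 + 15*n**2 + 68*n + 84))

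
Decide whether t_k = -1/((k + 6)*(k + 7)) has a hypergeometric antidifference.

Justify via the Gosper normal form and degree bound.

Yes. s_k = -k/(6*k + 36).

t_(k+1)/t_k = (k + 6)/(k + 8).
So A=k + 6 and B=k + 8, with C=1.
Set up (k + 6)·f(k+1) − (k + 7)·f(k) − (1) = 0.
d = 1 from the (1,1,0) case.
Solving with deg f ≤ 1: f(k) = k/6.
Get s_k = R·t_k = -k/(6*k + 36) with R(k) = B(k−1)f(k)/C(k) = k*(k + 7)/6.
Verify: -1/(k**2 + 13*k + 42) matches t_k.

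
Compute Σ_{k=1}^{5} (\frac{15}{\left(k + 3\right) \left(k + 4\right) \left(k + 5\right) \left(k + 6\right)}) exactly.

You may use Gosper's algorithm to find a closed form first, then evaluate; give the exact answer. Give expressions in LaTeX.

Σ = 29/792

Step 1: r(k) = (k + 3)/(k + 7).
Normal form (A,B,C) = (k + 3, k + 7, 1).
Solve (k + 3)·f(k+1) − (k + 6)·f(k) = 1.
d = 3 from the (1,1,0) case.
Solve for f: f(k) = k*(k**2 + 12*k + 47)/180 (degree 3 ≤ 3).
Get s_k = R·t_k = k*(k**2 + 12*k + 47)/(12*(k + 3)*(k + 4)*(k + 5)) with R(k) = B(k−1)f(k)/C(k) = k*(k + 6)*(k**2 + 12*k + 47)/180.
Check: Δs_k = 15/(k**4 + 18*k**3 + 119*k**2 + 342*k + 360). ✓
Sum = s_(6) − s_(1); s_(6) = 31/396, s_(1) = 1/24 ⇒ 29/792.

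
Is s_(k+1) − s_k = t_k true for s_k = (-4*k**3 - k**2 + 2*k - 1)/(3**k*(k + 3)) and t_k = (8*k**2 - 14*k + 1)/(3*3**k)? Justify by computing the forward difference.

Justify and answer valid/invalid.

Invalid: residual 4*(-4*k**3 - 11*k**2 + 25*k - 3)/(3*3**k*(k**2 + 7*k + 12)) ≠ 0.

s_(k+1) = (2*k - 4*(k + 1)**3 - (k + 1)**2 + 1)/(3*3**k*(k + 4))
s_(k+1) − s_k = k*(8*k**3 + 26*k**2 - 45*k - 61)/(3*3**k*(k**2 + 7*k + 12))
(s_(k+1) − s_k) − t_k = 4*(-4*k**3 - 11*k**2 + 25*k - 3)/(3*3**k*(k**2 + 7*k + 12))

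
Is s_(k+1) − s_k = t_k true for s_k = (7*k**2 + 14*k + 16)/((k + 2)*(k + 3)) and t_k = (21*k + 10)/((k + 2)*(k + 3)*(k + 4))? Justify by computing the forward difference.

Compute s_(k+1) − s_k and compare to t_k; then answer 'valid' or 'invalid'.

s_(k+1) = (14*k + 7*(k + 1)**2 + 30)/((k + 3)*(k + 4))
s_(k+1) − s_k = (21*k + 10)/(k**3 + 9*k**2 + 26*k + 24)
(s_(k+1) − s_k) − t_k = 0

valid (s_(k+1) − s_k reduces to t_k)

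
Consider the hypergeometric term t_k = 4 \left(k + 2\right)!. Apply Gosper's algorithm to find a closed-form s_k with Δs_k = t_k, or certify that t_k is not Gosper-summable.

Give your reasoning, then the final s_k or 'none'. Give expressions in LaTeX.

none (Gosper's algorithm certifies no s_k)

Compute t_(k+1)/t_k: get k + 3.
Factor: A=k + 3; B=1; C=1.
Solve (k + 3)·f(k+1) − (1)·f(k) = 1.
Degrees (1,0,0) ⇒ d ≤ -1.
d = -1 < 0 ⇒ no nonzero polynomial f; not summable.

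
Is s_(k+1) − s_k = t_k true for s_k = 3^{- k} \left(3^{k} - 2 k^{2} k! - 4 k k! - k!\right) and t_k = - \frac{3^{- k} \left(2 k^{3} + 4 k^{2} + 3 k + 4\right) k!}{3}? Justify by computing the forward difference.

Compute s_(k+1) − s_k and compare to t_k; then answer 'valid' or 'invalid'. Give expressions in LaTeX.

s_(k+1) = (3*3**k - 2*k**3*factorial(k) - 10*k**2*factorial(k) - 15*k*factorial(k) - 7*factorial(k))/(3*3**k)
s_(k+1) − s_k = -(2*k**3 + 4*k**2 + 3*k + 4)*factorial(k)/(3*3**k)
(s_(k+1) − s_k) − t_k = 0

Valid — Δs_k = t_k.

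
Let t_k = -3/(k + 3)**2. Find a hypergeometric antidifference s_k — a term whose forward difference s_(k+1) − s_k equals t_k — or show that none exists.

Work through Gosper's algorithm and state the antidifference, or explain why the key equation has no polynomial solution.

no hypergeometric antidifference exists

Compute t_(k+1)/t_k: get (k + 3)**2/(k + 4)**2.
A = k**2 + 6*k + 9, B = k**2 + 8*k + 16, C = 1.
Need (k**2 + 6*k + 9)·f(k+1) − (k**2 + 6*k + 9)·f(k) = 1.
From deg A=2, deg B=2, deg C=0: d=0.
Write f(k) = c0. Then LHS − RHS = -1, requiring -1 = 0: contradictory. No certificate.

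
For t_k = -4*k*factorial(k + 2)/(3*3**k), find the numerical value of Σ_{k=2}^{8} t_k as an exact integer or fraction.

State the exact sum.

Compute t_(k+1)/t_k: get (k + 1)*(k + 3)/(3*k).
Normal form (A,B,C) = (k/3 + 1, 1, k).
Need (k/3 + 1)·f(k+1) − (1)·f(k) = k.
d = 0 from the (1,0,1) case.
Solve for f: f(k) = 3 (degree 0 ≤ 0).
Get s_k = R·t_k = -4*factorial(k + 2)/3**k with R(k) = B(k−1)f(k)/C(k) = 3/k.
s_(k+1) − s_k = -4*k*factorial(k + 2)/(3*3**k) = t_k.
Sum = s_(9) − s_(2); s_(9) = -1971200/243, s_(2) = -32/3 ⇒ -1968608/243.

Σ = -1968608/243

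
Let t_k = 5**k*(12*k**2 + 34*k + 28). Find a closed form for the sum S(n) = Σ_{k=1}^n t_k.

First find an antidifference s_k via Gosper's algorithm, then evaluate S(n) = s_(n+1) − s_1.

S(n) = 15*5**n*n**2 + 35*5**n*n + 30*5**n - 30

r(k) = 5*(6*k**2 + 29*k + 37)/(6*k**2 + 17*k + 14) after simplifying.
So A=5 and B=1, with C=k**2 + 17*k/6 + 7/3.
Set up (5)·f(k+1) − (1)·f(k) − (k**2 + 17*k/6 + 7/3) = 0.
Bound: deg f ≤ 2.
Coefficient equations give f(k) = (3*k**2 + k + 2)/12.
Get s_k = R·t_k = 5**k*(3*k**2 + k + 2) with R(k) = B(k−1)f(k)/C(k) = (3*k**2 + k + 2)/(2*(6*k**2 + 17*k + 14)).
s_(k+1) − s_k = 5**k*(12*k**2 + 34*k + 28) = t_k.
Evaluate: s_(n+1) = 5**(n + 1)*(3*n**2 + 7*n + 6); subtract s_(1) = 30 ⇒ S(n) = 15*5**n*n**2 + 35*5**n*n + 30*5**n - 30.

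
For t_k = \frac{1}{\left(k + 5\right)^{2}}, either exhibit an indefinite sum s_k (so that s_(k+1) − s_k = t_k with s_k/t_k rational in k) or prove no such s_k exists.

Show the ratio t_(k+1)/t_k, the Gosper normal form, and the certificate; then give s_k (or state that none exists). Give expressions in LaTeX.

no hypergeometric antidifference exists

t_(k+1)/t_k = (k + 5)**2/(k + 6)**2.
So A=k**2 + 10*k + 25 and B=k**2 + 12*k + 36, with C=1.
Solve (k**2 + 10*k + 25)·f(k+1) − (k**2 + 10*k + 25)·f(k) = 1.
Degrees (2,2,0) ⇒ d ≤ 0.
Write f(k) = c0. Then LHS − RHS = -1, requiring -1 = 0: contradictory. No certificate.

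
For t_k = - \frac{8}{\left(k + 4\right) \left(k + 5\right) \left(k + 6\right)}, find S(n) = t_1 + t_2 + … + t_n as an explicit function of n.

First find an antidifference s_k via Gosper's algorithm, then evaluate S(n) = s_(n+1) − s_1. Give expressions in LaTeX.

r(k) = (k + 4)/(k + 7) after simplifying.
A = k + 4, B = k + 7, C = 1.
f must satisfy (k + 4)·f(k+1) − (k + 6)·f(k) = 1.
deg f ≤ 2 (via 1,1,0).
A polynomial solution: f(k) = k*(k + 9)/40.
R(k) = B(k−1)·f(k)/C(k) = k*(k + 6)*(k + 9)/40; s_k = R·t_k = k*(-k - 9)/(5*(k + 4)*(k + 5)).
Check: Δs_k = -8/(k**3 + 15*k**2 + 74*k + 120). ✓
s_(n+1) = (-n**2 - 11*n - 10)/(5*(n**2 + 11*n + 30)) and s_(1) = -1/15, so S(n) = 2*n*(-n - 11)/(15*(n**2 + 11*n + 30)).

S(n) = \frac{2 n \left(- n - 11\right)}{15 \left(n^{2} + 11 n + 30\right)}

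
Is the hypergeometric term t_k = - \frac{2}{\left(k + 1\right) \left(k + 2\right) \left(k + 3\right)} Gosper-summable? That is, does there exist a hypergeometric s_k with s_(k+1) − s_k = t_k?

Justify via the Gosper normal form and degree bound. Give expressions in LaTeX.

Yes. s_k = \frac{k \left(- k - 3\right)}{2 \left(k + 1\right) \left(k + 2\right)}.

t_(k+1)/t_k = (k + 1)/(k + 4).
Factor: A=k + 1; B=k + 4; C=1.
f must satisfy (k + 1)·f(k+1) − (k + 3)·f(k) = 1.
From deg A=1, deg B=1, deg C=0: d=2.
Solve for f: f(k) = k*(k + 3)/4 (degree 2 ≤ 2).
Then R = B(k−1)f/C = k*(k + 3)**2/4, so s_k = R(k)·t_k = k*(-k - 3)/(2*(k + 1)*(k + 2)).
s_(k+1) − s_k = -2/(k**3 + 6*k**2 + 11*k + 6) = t_k.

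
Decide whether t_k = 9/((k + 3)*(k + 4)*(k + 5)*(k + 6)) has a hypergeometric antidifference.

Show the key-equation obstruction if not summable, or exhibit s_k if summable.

Yes. s_k = k*(k**2 + 12*k + 47)/(20*(k + 3)*(k + 4)*(k + 5)).

Ratio r(k) = (k + 3)/(k + 7).
So A=k + 3 and B=k + 7, with C=1.
Solve (k + 3)·f(k+1) − (k + 6)·f(k) = 1.
From deg A=1, deg B=1, deg C=0: d=3.
Match coefficients ⇒ f(k) = k*(k**2 + 12*k + 47)/180.
So s_k = (B(k−1)f/C)·t_k = (k*(k + 6)*(k**2 + 12*k + 47)/180)·t_k = k*(k**2 + 12*k + 47)/(20*(k + 3)*(k + 4)*(k + 5)).
Δs = 9/(k**4 + 18*k**3 + 119*k**2 + 342*k + 360), as required.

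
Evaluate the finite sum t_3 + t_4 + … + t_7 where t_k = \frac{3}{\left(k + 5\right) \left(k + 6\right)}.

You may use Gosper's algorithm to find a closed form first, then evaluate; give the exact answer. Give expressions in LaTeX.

t_(k+1)/t_k = (k + 5)/(k + 7).
Take A(k)=k + 5, B(k)=k + 7, C(k)=1.
Set up (k + 5)·f(k+1) − (k + 6)·f(k) − (1) = 0.
d = 1 from the (1,1,0) case.
Solve for f: f(k) = k/5 (degree 1 ≤ 1).
So s_k = (B(k−1)f/C)·t_k = (k*(k + 6)/5)·t_k = 3*k/(5*(k + 5)).
s_(k+1) − s_k = 3/(k**2 + 11*k + 30) = t_k.
Evaluate s at k=8 and k=3: 24/65 and 9/40; difference 15/104.

Σ = 15/104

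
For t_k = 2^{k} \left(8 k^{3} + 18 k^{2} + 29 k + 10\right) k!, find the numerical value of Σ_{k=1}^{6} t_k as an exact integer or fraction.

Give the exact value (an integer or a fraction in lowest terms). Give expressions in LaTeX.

Σ = 124508146

Ratio r(k) = 2*(8*k**4 + 50*k**3 + 131*k**2 + 154*k + 65)/(8*k**3 + 18*k**2 + 29*k + 10).
Take A(k)=2*k + 2, B(k)=1, C(k)=k**3 + 9*k**2/4 + 29*k/8 + 5/4.
f must satisfy (2*k + 2)·f(k+1) − (1)·f(k) = k**3 + 9*k**2/4 + 29*k/8 + 5/4.
From deg A=1, deg B=0, deg C=3: d=2.
Solving with deg f ≤ 2: f(k) = (4*k**2 - k + 4)/8.
Then R = B(k−1)f/C = (4*k**2 - k + 4)/(8*k**3 + 18*k**2 + 29*k + 10), so s_k = R(k)·t_k = 2**k*(4*k**2 - k + 4)*factorial(k).
Verify: 2**k*(8*k**3 + 18*k**2 + 29*k + 10)*factorial(k) matches t_k.
Evaluate s at k=7 and k=1: 124508160 and 14; difference 124508146.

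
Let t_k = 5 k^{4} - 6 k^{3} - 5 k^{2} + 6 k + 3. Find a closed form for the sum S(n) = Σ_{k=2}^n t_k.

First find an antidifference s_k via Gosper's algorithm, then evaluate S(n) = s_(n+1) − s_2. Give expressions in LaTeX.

S(n) = n^{5} + n^{4} - 3 n^{3} - n^{2} + 5 n - 3

Step 1: r(k) = (5*k**4 + 14*k**3 + 7*k**2 - 2*k + 3)/(5*k**4 - 6*k**3 - 5*k**2 + 6*k + 3).
So A=1 and B=1, with C=k**4 - 6*k**3/5 - k**2 + 6*k/5 + 3/5.
Solve (1)·f(k+1) − (1)·f(k) = k**4 - 6*k**3/5 - k**2 + 6*k/5 + 3/5.
From deg A=0, deg B=0, deg C=4: d=5.
A polynomial solution: f(k) = k*(k**4 - 4*k**3 + 3*k**2 + 4*k - 1)/5.
Then R = B(k−1)f/C = k*(k**4 - 4*k**3 + 3*k**2 + 4*k - 1)/(5*k**4 - 6*k**3 - 5*k**2 + 6*k + 3), so s_k = R(k)·t_k = k*(k**4 - 4*k**3 + 3*k**2 + 4*k - 1).
Δs = 5*k**4 - 6*k**3 - 5*k**2 + 6*k + 3, as required.
Evaluate: s_(n+1) = n**5 + n**4 - 3*n**3 - n**2 + 5*n + 3; subtract s_(2) = 6 ⇒ S(n) = n**5 + n**4 - 3*n**3 - n**2 + 5*n - 3.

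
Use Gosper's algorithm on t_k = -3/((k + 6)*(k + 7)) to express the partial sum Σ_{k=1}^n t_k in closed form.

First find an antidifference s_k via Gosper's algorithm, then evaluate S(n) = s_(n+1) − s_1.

r(k) = (k + 6)/(k + 8) after simplifying.
Normal form (A,B,C) = (k + 6, k + 8, 1).
Solve (k + 6)·f(k+1) − (k + 7)·f(k) = 1.
deg f ≤ 1 (via 1,1,0).
Solve for f: f(k) = k/6 (degree 1 ≤ 1).
Certificate R = B(k−1)f/C = k*(k + 7)/6 gives s_k = -k/(2*k + 12).
Δs = -3/(k**2 + 13*k + 42), as required.
Evaluate: s_(n+1) = (-n - 1)/(2*(n + 7)); subtract s_(1) = -1/14 ⇒ S(n) = -3*n/(7*n + 49).

S(n) = -3*n/(7*n + 49)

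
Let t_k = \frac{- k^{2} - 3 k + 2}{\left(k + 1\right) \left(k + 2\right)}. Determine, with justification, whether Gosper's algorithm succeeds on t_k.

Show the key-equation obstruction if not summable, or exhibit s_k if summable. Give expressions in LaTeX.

Compute t_(k+1)/t_k: get (k + 1)*(3*k + (k + 1)**2 + 1)/((k + 3)*(k**2 + 3*k - 2)).
A = k + 1, B = k + 3, C = k**2 + 3*k - 2.
Solve (k + 1)·f(k+1) − (k + 2)·f(k) = k**2 + 3*k - 2.
From deg A=1, deg B=1, deg C=2: d=2.
Coefficient equations give f(k) = k*(k - 3).
So s_k = (B(k−1)f/C)·t_k = (k*(k - 3)*(k + 2)/(k**2 + 3*k - 2))·t_k = k*(3 - k)/(k + 1).
Check: Δs_k = (-k**2 - 3*k + 2)/(k**2 + 3*k + 2). ✓

Yes. s_k = \frac{k \left(3 - k\right)}{k + 1}.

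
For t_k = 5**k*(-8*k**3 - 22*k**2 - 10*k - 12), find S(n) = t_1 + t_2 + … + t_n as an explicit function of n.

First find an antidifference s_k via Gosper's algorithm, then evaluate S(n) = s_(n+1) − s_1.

Ratio r(k) = 5*(4*k**3 + 23*k**2 + 39*k + 26)/(4*k**3 + 11*k**2 + 5*k + 6).
Take A(k)=5, B(k)=1, C(k)=k**3 + 11*k**2/4 + 5*k/4 + 3/2.
Solve (5)·f(k+1) − (1)·f(k) = k**3 + 11*k**2/4 + 5*k/4 + 3/2.
From deg A=0, deg B=0, deg C=3: d=3.
Solve for f: f(k) = (2*k**3 - 2*k**2 + 3)/8 (degree 3 ≤ 3).
Certificate R = B(k−1)f/C = (2*k**3 - 2*k**2 + 3)/(2*(4*k**3 + 11*k**2 + 5*k + 6)) gives s_k = 5**k*(-2*k**3 + 2*k**2 - 3).
Check: Δs_k = 5**k*(-8*k**3 - 22*k**2 - 10*k - 12). ✓
s_(n+1) = 5**(n + 1)*(-2*n**3 - 4*n**2 - 2*n - 3) and s_(1) = -15, so S(n) = -10*5**n*n**3 - 20*5**n*n**2 - 10*5**n*n - 15*5**n + 15.

S(n) = -10*5**n*n**3 - 20*5**n*n**2 - 10*5**n*n - 15*5**n + 15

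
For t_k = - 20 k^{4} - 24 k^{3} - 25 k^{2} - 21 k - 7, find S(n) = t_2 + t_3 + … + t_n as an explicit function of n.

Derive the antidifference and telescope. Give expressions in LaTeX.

S(n) = - 4 n^{5} - 16 n^{4} - 27 n^{3} - 29 n^{2} - 21 n + 97

Step 1: r(k) = (20*k**4 + 104*k**3 + 217*k**2 + 223*k + 97)/(20*k**4 + 24*k**3 + 25*k**2 + 21*k + 7).
Gosper form: A/B · C(k+1)/C(k) with A=1, B=1, C=k**4 + 6*k**3/5 + 5*k**2/4 + 21*k/20 + 7/20.
Set up (1)·f(k+1) − (1)·f(k) − (k**4 + 6*k**3/5 + 5*k**2/4 + 21*k/20 + 7/20) = 0.
Bound: deg f ≤ 5.
Solving with deg f ≤ 5: f(k) = k**2*(4*k**3 - 4*k**2 + 3*k + 4)/20.
Get s_k = R·t_k = k**2*(-4*k**3 + 4*k**2 - 3*k - 4) with R(k) = B(k−1)f(k)/C(k) = k**2*(4*k**3 - 4*k**2 + 3*k + 4)/(20*k**4 + 24*k**3 + 25*k**2 + 21*k + 7).
Δs = -20*k**4 - 24*k**3 - 25*k**2 - 21*k - 7, as required.
Σ_(k=2)^n t_k = s_(n+1) − s_(2) = (-4*n**5 - 16*n**4 - 27*n**3 - 29*n**2 - 21*n - 7) − (-104), i.e. -4*n**5 - 16*n**4 - 27*n**3 - 29*n**2 - 21*n + 97.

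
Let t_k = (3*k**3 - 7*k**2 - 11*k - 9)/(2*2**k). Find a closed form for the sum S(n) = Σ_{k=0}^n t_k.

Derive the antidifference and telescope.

S(n) = 2**(-n - 1)*(-2**(n + 2) - 3*n**3 - 11*n**2 - 15*n - 5)

Step 1: r(k) = (3*k**3 + 2*k**2 - 16*k - 24)/(2*(3*k**3 - 7*k**2 - 11*k - 9)).
Normal form (A,B,C) = (1/2, 1, k**3 - 7*k**2/3 - 11*k/3 - 3).
Set up (1/2)·f(k+1) − (1)·f(k) − (k**3 - 7*k**2/3 - 11*k/3 - 3) = 0.
Degrees (0,0,3) ⇒ d ≤ 3.
Solving with deg f ≤ 3: f(k) = -2*(3*k**3 + 2*k**2 + 2*k - 2)/3.
Then R = B(k−1)f/C = -2*(3*k**3 + 2*k**2 + 2*k - 2)/(3*k**3 - 7*k**2 - 11*k - 9), so s_k = R(k)·t_k = (-3*k**3 - 2*k**2 - 2*k + 2)/2**k.
Δs = (3*k**3 - 7*k**2 - 11*k - 9)/(2*2**k), as required.
s_(n+1) = 2**(-n - 1)*(-3*n**3 - 11*n**2 - 15*n - 5) and s_(0) = 2, so S(n) = 2**(-n - 1)*(-2**(n + 2) - 3*n**3 - 11*n**2 - 15*n - 5).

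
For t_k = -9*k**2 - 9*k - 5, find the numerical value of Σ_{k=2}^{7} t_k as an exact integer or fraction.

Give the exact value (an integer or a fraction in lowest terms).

Step 1: r(k) = (9*k**2 + 27*k + 23)/(9*k**2 + 9*k + 5).
So A=1 and B=1, with C=k**2 + k + 5/9.
Set up (1)·f(k+1) − (1)·f(k) − (k**2 + k + 5/9) = 0.
Bound: deg f ≤ 3.
A polynomial solution: f(k) = k*(3*k**2 + 2)/9.
R(k) = B(k−1)·f(k)/C(k) = k*(3*k**2 + 2)/(9*k**2 + 9*k + 5); s_k = R·t_k = k*(-3*k**2 - 2).
Verify: -9*k**2 - 9*k - 5 matches t_k.
Telescoping: Σ = s_(8) − s_(2) = -1552 − (-28) = -1524.

Σ = -1524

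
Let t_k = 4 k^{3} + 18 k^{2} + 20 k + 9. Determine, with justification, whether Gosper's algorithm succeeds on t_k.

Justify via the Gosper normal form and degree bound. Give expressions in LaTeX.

r(k) = (4*k**3 + 30*k**2 + 68*k + 51)/(4*k**3 + 18*k**2 + 20*k + 9) after simplifying.
Gosper form: A/B · C(k+1)/C(k) with A=1, B=1, C=k**3 + 9*k**2/2 + 5*k + 9/4.
Set up (1)·f(k+1) − (1)·f(k) − (k**3 + 9*k**2/2 + 5*k + 9/4) = 0.
deg f ≤ 4 (via 0,0,3).
Coefficient equations give f(k) = k*(k**3 + 4*k**2 + 2*k + 2)/4.
R(k) = B(k−1)·f(k)/C(k) = k*(k**3 + 4*k**2 + 2*k + 2)/(4*k**3 + 18*k**2 + 20*k + 9); s_k = R·t_k = k*(k**3 + 4*k**2 + 2*k + 2).
Verify: 4*k**3 + 18*k**2 + 20*k + 9 matches t_k.

Yes. s_k = k \left(k^{3} + 4 k^{2} + 2 k + 2\right).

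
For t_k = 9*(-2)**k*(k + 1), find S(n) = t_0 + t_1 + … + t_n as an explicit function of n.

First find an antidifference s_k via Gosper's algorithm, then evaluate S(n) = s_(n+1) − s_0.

S(n) = 6*(-2)**n*n + 8*(-2)**n + 1

Compute t_(k+1)/t_k: get 2*(-k - 2)/(k + 1).
Factor: A=-2; B=1; C=k + 1.
Set up (-2)·f(k+1) − (1)·f(k) − (k + 1) = 0.
Bound: deg f ≤ 1.
Solve for f: f(k) = -(3*k + 1)/9 (degree 1 ≤ 1).
So s_k = (B(k−1)f/C)·t_k = (-(3*k + 1)/(9*(k + 1)))·t_k = (-2)**k*(-3*k - 1).
Δs = 9*(-2)**k*(k + 1), as required.
Evaluate: s_(n+1) = 2*(-2)**n*(3*n + 4); subtract s_(0) = -1 ⇒ S(n) = 6*(-2)**n*n + 8*(-2)**n + 1.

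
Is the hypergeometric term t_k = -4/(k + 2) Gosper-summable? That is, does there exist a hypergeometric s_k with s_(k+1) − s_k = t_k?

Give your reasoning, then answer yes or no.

No — key equation has no polynomial f.

Step 1: r(k) = (k + 2)/(k + 3).
Take A(k)=k + 2, B(k)=k + 3, C(k)=1.
Set up (k + 2)·f(k+1) − (k + 2)·f(k) − (1) = 0.
Degrees (1,1,0) ⇒ d ≤ 0.
Put f(k) = c0: A·f(k+1) − B(k−1)·f(k) − C = -1; need -1 = 0 — inconsistent ⇒ no f, not summable.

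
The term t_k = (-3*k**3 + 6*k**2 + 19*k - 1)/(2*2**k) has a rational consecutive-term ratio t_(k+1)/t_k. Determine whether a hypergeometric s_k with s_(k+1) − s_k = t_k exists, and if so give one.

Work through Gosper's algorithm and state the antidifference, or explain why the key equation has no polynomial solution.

r(k) = (3*k**3 + 3*k**2 - 22*k - 21)/(2*(3*k**3 - 6*k**2 - 19*k + 1)) after simplifying.
So A=1/2 and B=1, with C=k**3 - 2*k**2 - 19*k/3 + 1/3.
Need (1/2)·f(k+1) − (1)·f(k) = k**3 - 2*k**2 - 19*k/3 + 1/3.
d = 3 from the (0,0,3) case.
A polynomial solution: f(k) = -2*(3*k**3 + 3*k**2 - 4*k + 3)/3.
Get s_k = R·t_k = (3*k**3 + 3*k**2 - 4*k + 3)/2**k with R(k) = B(k−1)f(k)/C(k) = -2*(3*k**3 + 3*k**2 - 4*k + 3)/(3*k**3 - 6*k**2 - 19*k + 1).
Check: Δs_k = (-3*k**3 + 6*k**2 + 19*k - 1)/(2*2**k). ✓

s_k = (3*k**3 + 3*k**2 - 4*k + 3)/2**k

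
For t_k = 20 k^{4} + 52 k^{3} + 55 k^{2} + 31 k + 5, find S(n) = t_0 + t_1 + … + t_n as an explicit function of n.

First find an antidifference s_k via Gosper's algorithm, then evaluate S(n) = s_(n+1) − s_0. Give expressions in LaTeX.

t_(k+1)/t_k = (20*k**4 + 132*k**3 + 331*k**2 + 377*k + 163)/(20*k**4 + 52*k**3 + 55*k**2 + 31*k + 5).
A = 1, B = 1, C = k**4 + 13*k**3/5 + 11*k**2/4 + 31*k/20 + 1/4.
Need (1)·f(k+1) − (1)·f(k) = k**4 + 13*k**3/5 + 11*k**2/4 + 31*k/20 + 1/4.
From deg A=0, deg B=0, deg C=4: d=5.
Solve for f: f(k) = k*(4*k**4 + 3*k**3 - k**2 + k - 2)/20 (degree 5 ≤ 5).
R(k) = B(k−1)·f(k)/C(k) = k*(4*k**4 + 3*k**3 - k**2 + k - 2)/(20*k**4 + 52*k**3 + 55*k**2 + 31*k + 5); s_k = R·t_k = k*(4*k**4 + 3*k**3 - k**2 + k - 2).
Check: Δs_k = 20*k**4 + 52*k**3 + 55*k**2 + 31*k + 5. ✓
Telescope: S(n) = s_(n+1) − s_(0) = 4*n**5 + 23*n**4 + 51*n**3 + 56*n**2 + 29*n + 5 − (0) = 4*n**5 + 23*n**4 + 51*n**3 + 56*n**2 + 29*n + 5.

S(n) = 4 n^{5} + 23 n^{4} + 51 n^{3} + 56 n^{2} + 29 n + 5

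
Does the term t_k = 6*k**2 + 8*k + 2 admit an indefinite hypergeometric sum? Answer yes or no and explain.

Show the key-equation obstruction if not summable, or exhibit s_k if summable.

Yes. s_k = k*(2*k**2 + k - 1).

Ratio r(k) = (3*k**2 + 10*k + 8)/(3*k**2 + 4*k + 1).
Gosper form: A/B · C(k+1)/C(k) with A=1, B=1, C=k**2 + 4*k/3 + 1/3.
Solve (1)·f(k+1) − (1)·f(k) = k**2 + 4*k/3 + 1/3.
From deg A=0, deg B=0, deg C=2: d=3.
A polynomial solution: f(k) = k*(k + 1)*(2*k - 1)/6.
Then R = B(k−1)f/C = k*(2*k - 1)/(2*(3*k + 1)), so s_k = R(k)·t_k = k*(2*k**2 + k - 1).
s_(k+1) − s_k = 6*k**2 + 8*k + 2 = t_k.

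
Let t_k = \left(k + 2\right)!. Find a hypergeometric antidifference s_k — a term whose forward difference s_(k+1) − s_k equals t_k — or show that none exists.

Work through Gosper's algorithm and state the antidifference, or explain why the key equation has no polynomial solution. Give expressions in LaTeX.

no hypergeometric antidifference exists

Compute t_(k+1)/t_k: get k + 3.
Take A(k)=k + 3, B(k)=1, C(k)=1.
Need (k + 3)·f(k+1) − (1)·f(k) = 1.
deg f ≤ -1 (via 1,0,0).
Negative degree bound (-1): no f exists, t_k not Gosper-summable.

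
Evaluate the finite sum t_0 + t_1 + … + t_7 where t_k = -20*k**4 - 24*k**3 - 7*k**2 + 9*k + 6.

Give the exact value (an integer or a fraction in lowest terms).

Step 1: r(k) = (20*k**4 + 104*k**3 + 199*k**2 + 157*k + 36)/(20*k**4 + 24*k**3 + 7*k**2 - 9*k - 6).
Take A(k)=1, B(k)=1, C(k)=k**4 + 6*k**3/5 + 7*k**2/20 - 9*k/20 - 3/10.
Need (1)·f(k+1) − (1)·f(k) = k**4 + 6*k**3/5 + 7*k**2/20 - 9*k/20 - 3/10.
deg f ≤ 5 (via 0,0,4).
Coefficient equations give f(k) = k*(2*k + 1)*(2*k**3 - 3*k**2 - 1)/20.
R(k) = B(k−1)·f(k)/C(k) = k*(2*k + 1)*(2*k**3 - 3*k**2 - 1)/(20*k**4 + 24*k**3 + 7*k**2 - 9*k - 6); s_k = R·t_k = k*(-4*k**4 + 4*k**3 + 3*k**2 + 2*k + 1).
Verify: -20*k**4 - 24*k**3 - 7*k**2 + 9*k + 6 matches t_k.
Sum = s_(8) − s_(0); s_(8) = -113016, s_(0) = 0 ⇒ -113016.

Σ = -113016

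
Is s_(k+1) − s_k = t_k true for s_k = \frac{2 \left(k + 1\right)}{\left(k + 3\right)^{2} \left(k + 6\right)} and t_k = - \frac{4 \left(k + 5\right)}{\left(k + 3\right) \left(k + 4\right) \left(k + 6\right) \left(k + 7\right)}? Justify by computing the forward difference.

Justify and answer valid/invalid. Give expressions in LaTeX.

Invalid: residual \frac{4 \left(3 k^{2} + 27 k + 58\right)}{k^{6} + 27 k^{5} + 297 k^{4} + 1705 k^{3} + 5394 k^{2} + 8928 k + 6048} ≠ 0.

s_(k+1) = 2*(k + 2)/((k + 4)**2*(k + 7))
s_(k+1) − s_k = 2*(-(k + 1)*(k + 4)**2*(k + 7) + (k + 2)*(k + 3)**2*(k + 6))/((k + 3)**2*(k + 4)**2*(k + 6)*(k + 7))
(s_(k+1) − s_k) − t_k = 4*(3*k**2 + 27*k + 58)/(k**6 + 27*k**5 + 297*k**4 + 1705*k**3 + 5394*k**2 + 8928*k + 6048)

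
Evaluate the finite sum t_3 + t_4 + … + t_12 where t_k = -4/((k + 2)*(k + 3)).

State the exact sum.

Σ = -8/15

Step 1: r(k) = (k + 2)/(k + 4).
So A=k + 2 and B=k + 4, with C=1.
Set up (k + 2)·f(k+1) − (k + 3)·f(k) − (1) = 0.
Degrees (1,1,0) ⇒ d ≤ 1.
A polynomial solution: f(k) = k/2.
Certificate R = B(k−1)f/C = k*(k + 3)/2 gives s_k = -2*k/(k + 2).
s_(k+1) − s_k = -4/(k**2 + 5*k + 6) = t_k.
Sum = s_(13) − s_(3); s_(13) = -26/15, s_(3) = -6/5 ⇒ -8/15.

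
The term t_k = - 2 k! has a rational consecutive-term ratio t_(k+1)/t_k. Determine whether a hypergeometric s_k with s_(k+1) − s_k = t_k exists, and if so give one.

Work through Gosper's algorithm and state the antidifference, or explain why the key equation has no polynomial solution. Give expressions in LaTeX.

t_(k+1)/t_k = k + 1.
So A=k + 1 and B=1, with C=1.
Key eq: (k + 1)·f(k+1) = (1)·f(k) + (1).
From deg A=1, deg B=0, deg C=0: d=-1.
Negative degree bound (-1): no f exists, t_k not Gosper-summable.

none — t_k is not Gosper-summable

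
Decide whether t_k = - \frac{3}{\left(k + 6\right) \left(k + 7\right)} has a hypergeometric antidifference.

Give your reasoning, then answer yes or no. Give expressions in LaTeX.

t_(k+1)/t_k = (k + 6)/(k + 8).
Take A(k)=k + 6, B(k)=k + 8, C(k)=1.
f must satisfy (k + 6)·f(k+1) − (k + 7)·f(k) = 1.
Bound: deg f ≤ 1.
Coefficient equations give f(k) = k/6.
Then R = B(k−1)f/C = k*(k + 7)/6, so s_k = R(k)·t_k = -k/(2*k + 12).
Δs = -3/(k**2 + 13*k + 42), as required.

Yes. s_k = - \frac{k}{2 k + 12}.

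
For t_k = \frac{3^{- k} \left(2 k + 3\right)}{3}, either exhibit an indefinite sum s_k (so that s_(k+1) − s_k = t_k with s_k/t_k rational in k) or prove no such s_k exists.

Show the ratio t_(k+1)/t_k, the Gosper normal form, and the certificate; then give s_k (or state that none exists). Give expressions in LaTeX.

r(k) = (2*k + 5)/(3*(2*k + 3)) after simplifying.
Normal form (A,B,C) = (1/3, 1, k + 3/2).
Solve (1/3)·f(k+1) − (1)·f(k) = k + 3/2.
Bound: deg f ≤ 1.
Solve for f: f(k) = -3*(k + 2)/2 (degree 1 ≤ 1).
Certificate R = B(k−1)f/C = -3*(k + 2)/(2*k + 3) gives s_k = (-k - 2)/3**k.
Check: Δs_k = (2*k + 3)/(3*3**k). ✓

s_k = 3^{- k} \left(- k - 2\right)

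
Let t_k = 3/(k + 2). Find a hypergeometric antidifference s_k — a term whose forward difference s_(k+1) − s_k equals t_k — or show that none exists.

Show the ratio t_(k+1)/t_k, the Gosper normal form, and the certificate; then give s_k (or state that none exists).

Ratio r(k) = (k + 2)/(k + 3).
A = k + 2, B = k + 3, C = 1.
Set up (k + 2)·f(k+1) − (k + 2)·f(k) − (1) = 0.
From deg A=1, deg B=1, deg C=0: d=0.
Put f(k) = c0: A·f(k+1) − B(k−1)·f(k) − C = -1; need -1 = 0 — inconsistent ⇒ no f, not summable.

no hypergeometric antidifference exists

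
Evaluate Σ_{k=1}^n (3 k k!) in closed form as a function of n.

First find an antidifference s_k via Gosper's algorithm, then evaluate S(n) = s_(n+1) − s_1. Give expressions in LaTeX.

S(n) = 3 \left(n + 1\right)! - 3

Ratio r(k) = (k + 1)**2/k.
Normal form (A,B,C) = (k + 1, 1, k).
Need (k + 1)·f(k+1) − (1)·f(k) = k.
From deg A=1, deg B=0, deg C=1: d=0.
A polynomial solution: f(k) = 1.
R(k) = B(k−1)·f(k)/C(k) = 1/k; s_k = R·t_k = 3*factorial(k).
Δs = 3*k*factorial(k), as required.
Telescope: S(n) = s_(n+1) − s_(1) = 3*factorial(n + 1) − (3) = 3*factorial(n + 1) - 3.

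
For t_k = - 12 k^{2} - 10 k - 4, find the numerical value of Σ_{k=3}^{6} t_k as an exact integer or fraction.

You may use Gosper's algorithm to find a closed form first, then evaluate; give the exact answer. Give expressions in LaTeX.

Step 1: r(k) = (6*k**2 + 17*k + 13)/(6*k**2 + 5*k + 2).
A = 1, B = 1, C = k**2 + 5*k/6 + 1/3.
Need (1)·f(k+1) − (1)·f(k) = k**2 + 5*k/6 + 1/3.
d = 3 from the (0,0,2) case.
Solve for f: f(k) = k*(4*k**2 - k + 1)/12 (degree 3 ≤ 3).
R(k) = B(k−1)·f(k)/C(k) = k*(4*k**2 - k + 1)/(2*(6*k**2 + 5*k + 2)); s_k = R·t_k = k*(-4*k**2 + k - 1).
s_(k+1) − s_k = -12*k**2 - 10*k - 4 = t_k.
Σ_(k=3)^(6) t_k = s_(7) − s_(3) = -1330 − (-102) = -1228.

Σ = -1228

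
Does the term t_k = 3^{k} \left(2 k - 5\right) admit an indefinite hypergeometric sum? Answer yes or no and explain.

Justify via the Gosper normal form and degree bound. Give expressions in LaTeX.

Yes. s_k = 3^{k} \left(k - 4\right).

r(k) = 3*(2*k - 3)/(2*k - 5) after simplifying.
So A=3 and B=1, with C=k - 5/2.
Need (3)·f(k+1) − (1)·f(k) = k - 5/2.
From deg A=0, deg B=0, deg C=1: d=1.
A polynomial solution: f(k) = (k - 4)/2.
Then R = B(k−1)f/C = (k - 4)/(2*k - 5), so s_k = R(k)·t_k = 3**k*(k - 4).
s_(k+1) − s_k = 3**k*(2*k - 5) = t_k.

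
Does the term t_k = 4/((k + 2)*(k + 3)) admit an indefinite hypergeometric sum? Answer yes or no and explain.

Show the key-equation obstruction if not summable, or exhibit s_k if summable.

r(k) = (k + 2)/(k + 4) after simplifying.
Gosper form: A/B · C(k+1)/C(k) with A=k + 2, B=k + 4, C=1.
Key eq: (k + 2)·f(k+1) = (k + 3)·f(k) + (1).
Degrees (1,1,0) ⇒ d ≤ 1.
Solve for f: f(k) = k/2 (degree 1 ≤ 1).
Then R = B(k−1)f/C = k*(k + 3)/2, so s_k = R(k)·t_k = 2*k/(k + 2).
Check: Δs_k = 4/(k**2 + 5*k + 6). ✓

Yes. s_k = 2*k/(k + 2).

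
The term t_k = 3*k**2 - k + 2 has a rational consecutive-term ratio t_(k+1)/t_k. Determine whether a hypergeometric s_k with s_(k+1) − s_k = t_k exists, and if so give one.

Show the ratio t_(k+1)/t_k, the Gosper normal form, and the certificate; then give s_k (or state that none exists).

Step 1: r(k) = (-k + 3*(k + 1)**2 + 1)/(3*k**2 - k + 2).
Normal form (A,B,C) = (1, 1, k**2 - k/3 + 2/3).
Set up (1)·f(k+1) − (1)·f(k) − (k**2 - k/3 + 2/3) = 0.
Degrees (0,0,2) ⇒ d ≤ 3.
Solving with deg f ≤ 3: f(k) = k*(k**2 - 2*k + 3)/3.
Certificate R = B(k−1)f/C = k*(k**2 - 2*k + 3)/(3*k**2 - k + 2) gives s_k = k*(k**2 - 2*k + 3).
Verify: 3*k**2 - k + 2 matches t_k.

s_k = k*(k**2 - 2*k + 3)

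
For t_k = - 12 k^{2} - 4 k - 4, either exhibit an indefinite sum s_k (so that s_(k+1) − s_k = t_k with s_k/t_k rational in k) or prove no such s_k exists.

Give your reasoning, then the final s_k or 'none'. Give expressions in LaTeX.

r(k) = (k + 3*(k + 1)**2 + 2)/(3*k**2 + k + 1) after simplifying.
Factor: A=1; B=1; C=k**2 + k/3 + 1/3.
Solve (1)·f(k+1) − (1)·f(k) = k**2 + k/3 + 1/3.
d = 3 from the (0,0,2) case.
Solving with deg f ≤ 3: f(k) = k*(k**2 - k + 1)/3.
R(k) = B(k−1)·f(k)/C(k) = k*(k**2 - k + 1)/(3*k**2 + k + 1); s_k = R·t_k = 4*k*(-k**2 + k - 1).
s_(k+1) − s_k = -12*k**2 - 4*k - 4 = t_k.

s_k = 4 k \left(- k^{2} + k - 1\right)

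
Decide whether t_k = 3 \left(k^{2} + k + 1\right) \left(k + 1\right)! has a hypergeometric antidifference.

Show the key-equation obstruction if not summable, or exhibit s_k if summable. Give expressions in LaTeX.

Yes. s_k = 3 \left(k - 1\right) \left(k + 1\right)!.

The ratio is (k + 2)*(k + (k + 1)**2 + 2)/(k**2 + k + 1).
Gosper form: A/B · C(k+1)/C(k) with A=k + 2, B=1, C=k**2 + k + 1.
Key eq: (k + 2)·f(k+1) = (1)·f(k) + (k**2 + k + 1).
Bound: deg f ≤ 1.
A polynomial solution: f(k) = k - 1.
R(k) = B(k−1)·f(k)/C(k) = (k - 1)/(k**2 + k + 1); s_k = R·t_k = 3*(k - 1)*factorial(k + 1).
Δs = 3*(k**2 + k + 1)*factorial(k + 1), as required.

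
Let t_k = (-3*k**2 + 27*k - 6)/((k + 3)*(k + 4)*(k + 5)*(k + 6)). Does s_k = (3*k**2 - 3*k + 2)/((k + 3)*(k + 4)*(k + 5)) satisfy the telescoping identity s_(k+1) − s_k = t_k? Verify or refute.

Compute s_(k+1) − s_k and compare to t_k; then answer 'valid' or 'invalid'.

s_(k+1) = (-3*k + 3*(k + 1)**2 - 1)/((k + 4)*(k + 5)*(k + 6))
s_(k+1) − s_k = 3*(-k**2 + 9*k - 2)/(k**4 + 18*k**3 + 119*k**2 + 342*k + 360)
(s_(k+1) − s_k) − t_k = 0

valid; difference matches t_k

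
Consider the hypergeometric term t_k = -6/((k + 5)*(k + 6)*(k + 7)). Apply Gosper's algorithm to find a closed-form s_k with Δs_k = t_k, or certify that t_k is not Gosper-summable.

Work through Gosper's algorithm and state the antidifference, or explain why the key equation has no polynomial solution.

t_(k+1)/t_k = (k + 5)/(k + 8).
Normal form (A,B,C) = (k + 5, k + 8, 1).
Set up (k + 5)·f(k+1) − (k + 7)·f(k) − (1) = 0.
From deg A=1, deg B=1, deg C=0: d=2.
Solve for f: f(k) = k*(k + 11)/60 (degree 2 ≤ 2).
So s_k = (B(k−1)f/C)·t_k = (k*(k + 7)*(k + 11)/60)·t_k = k*(-k - 11)/(10*(k + 5)*(k + 6)).
s_(k+1) − s_k = -6/(k**3 + 18*k**2 + 107*k + 210) = t_k.

s_k = k*(-k - 11)/(10*(k + 5)*(k + 6))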